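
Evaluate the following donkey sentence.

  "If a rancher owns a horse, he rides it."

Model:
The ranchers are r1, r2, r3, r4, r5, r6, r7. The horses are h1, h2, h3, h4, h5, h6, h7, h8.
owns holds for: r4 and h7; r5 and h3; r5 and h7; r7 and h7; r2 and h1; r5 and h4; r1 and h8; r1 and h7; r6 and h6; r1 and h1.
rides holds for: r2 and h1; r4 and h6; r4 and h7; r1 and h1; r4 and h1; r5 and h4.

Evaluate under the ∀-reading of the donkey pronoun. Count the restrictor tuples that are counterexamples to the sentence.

"it" takes "a horse" as antecedent — a donkey pronoun bound across the clause boundary.
Strong reading: for every (r,h) with owns(r,h), rides(r,h).
Restrictor pairs: (r1,h1) ✓  (r1,h7) ✗  (r1,h8) ✗  (r2,h1) ✓  (r4,h7) ✓  (r5,h3) ✗  (r5,h4) ✓  (r5,h7) ✗  (r6,h6) ✗  (r7,h7) ✗
Counterexamples (restrictor pairs failing the scope): 6.

6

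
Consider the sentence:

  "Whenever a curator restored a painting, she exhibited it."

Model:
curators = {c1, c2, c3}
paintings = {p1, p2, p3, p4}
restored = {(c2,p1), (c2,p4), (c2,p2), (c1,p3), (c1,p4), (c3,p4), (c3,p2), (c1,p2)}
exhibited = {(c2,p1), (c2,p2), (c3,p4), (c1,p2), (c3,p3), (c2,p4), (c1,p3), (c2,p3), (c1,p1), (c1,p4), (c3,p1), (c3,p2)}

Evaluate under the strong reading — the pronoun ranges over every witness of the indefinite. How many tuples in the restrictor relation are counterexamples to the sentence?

0

"it" takes "a painting" as antecedent — a donkey pronoun bound across the clause boundary.
Strong reading: for every (c,p) with restored(c,p), exhibited(c,p).
Restrictor pairs: (c1,p2) ✓  (c1,p3) ✓  (c1,p4) ✓  (c2,p1) ✓  (c2,p2) ✓  (c2,p4) ✓  (c3,p2) ✓  (c3,p4) ✓
Counterexamples (restrictor pairs failing the scope): 0.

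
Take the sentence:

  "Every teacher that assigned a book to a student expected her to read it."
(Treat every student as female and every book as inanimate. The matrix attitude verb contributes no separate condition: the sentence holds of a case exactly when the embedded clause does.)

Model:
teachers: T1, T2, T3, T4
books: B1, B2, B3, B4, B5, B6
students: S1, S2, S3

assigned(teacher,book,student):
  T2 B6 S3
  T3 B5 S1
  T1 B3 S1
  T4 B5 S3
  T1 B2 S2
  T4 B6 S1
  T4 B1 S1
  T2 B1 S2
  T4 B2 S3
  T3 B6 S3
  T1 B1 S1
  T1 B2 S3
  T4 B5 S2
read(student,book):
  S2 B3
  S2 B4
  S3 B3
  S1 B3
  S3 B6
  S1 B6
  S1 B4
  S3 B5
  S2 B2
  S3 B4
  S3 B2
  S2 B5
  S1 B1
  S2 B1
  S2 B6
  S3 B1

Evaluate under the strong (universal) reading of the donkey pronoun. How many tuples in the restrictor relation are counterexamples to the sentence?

"her" takes "a student" as antecedent and "it" takes "a book"; both are donkey pronouns co-varying with the restrictor.
Strong reading: for every (t,b,s) with assigned(t,b,s), read(s,b).
Restrictor triples: (T1,B1,S1)→read(S1,B1) ✓  (T1,B2,S2)→read(S2,B2) ✓  (T1,B2,S3)→read(S3,B2) ✓  (T1,B3,S1)→read(S1,B3) ✓  (T2,B1,S2)→read(S2,B1) ✓  (T2,B6,S3)→read(S3,B6) ✓  (T3,B5,S1)→read(S1,B5) ✗  (T3,B6,S3)→read(S3,B6) ✓  (T4,B1,S1)→read(S1,B1) ✓  (T4,B2,S3)→read(S3,B2) ✓  (T4,B5,S2)→read(S2,B5) ✓  (T4,B5,S3)→read(S3,B5) ✓  (T4,B6,S1)→read(S1,B6) ✓
Counterexamples (restrictor triples failing the scope): 1.

1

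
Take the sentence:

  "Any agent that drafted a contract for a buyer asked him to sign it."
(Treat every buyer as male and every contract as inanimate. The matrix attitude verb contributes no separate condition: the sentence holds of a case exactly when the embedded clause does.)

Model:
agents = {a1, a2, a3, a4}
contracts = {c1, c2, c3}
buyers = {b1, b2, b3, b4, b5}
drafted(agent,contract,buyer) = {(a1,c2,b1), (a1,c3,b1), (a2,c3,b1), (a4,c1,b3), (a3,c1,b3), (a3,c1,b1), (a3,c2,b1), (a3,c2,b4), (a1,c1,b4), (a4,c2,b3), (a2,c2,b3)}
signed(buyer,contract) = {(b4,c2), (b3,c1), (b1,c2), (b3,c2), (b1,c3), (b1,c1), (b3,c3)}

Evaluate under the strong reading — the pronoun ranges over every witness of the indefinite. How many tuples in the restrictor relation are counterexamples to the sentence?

1

"him" takes "a buyer" as antecedent and "it" takes "a contract"; both are donkey pronouns co-varying with the restrictor.
Strong reading: for every (a,c,b) with drafted(a,c,b), signed(b,c).
Restrictor triples: (a1,c1,b4)→signed(b4,c1) ✗  (a1,c2,b1)→signed(b1,c2) ✓  (a1,c3,b1)→signed(b1,c3) ✓  (a2,c2,b3)→signed(b3,c2) ✓  (a2,c3,b1)→signed(b1,c3) ✓  (a3,c1,b1)→signed(b1,c1) ✓  (a3,c1,b3)→signed(b3,c1) ✓  (a3,c2,b1)→signed(b1,c2) ✓  (a3,c2,b4)→signed(b4,c2) ✓  (a4,c1,b3)→signed(b3,c1) ✓  (a4,c2,b3)→signed(b3,c2) ✓
Counterexamples (restrictor triples failing the scope): 1.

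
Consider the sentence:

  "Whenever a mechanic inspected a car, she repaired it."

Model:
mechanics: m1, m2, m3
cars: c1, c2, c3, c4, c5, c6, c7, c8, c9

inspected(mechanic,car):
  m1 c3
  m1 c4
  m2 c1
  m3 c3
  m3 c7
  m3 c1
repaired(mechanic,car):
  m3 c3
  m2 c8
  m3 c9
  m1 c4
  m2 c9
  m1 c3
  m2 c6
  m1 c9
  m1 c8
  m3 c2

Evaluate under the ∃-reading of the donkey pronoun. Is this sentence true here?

"it" takes "a car" as antecedent — a donkey pronoun bound across the clause boundary.
Weak reading: every mechanic m with some inspected-car has at least one inspected-car c such that repaired(m,c).
Per mechanic: m1:✓  m2:✗  m3:✓
m2 has no witness among its inspected-cars.

False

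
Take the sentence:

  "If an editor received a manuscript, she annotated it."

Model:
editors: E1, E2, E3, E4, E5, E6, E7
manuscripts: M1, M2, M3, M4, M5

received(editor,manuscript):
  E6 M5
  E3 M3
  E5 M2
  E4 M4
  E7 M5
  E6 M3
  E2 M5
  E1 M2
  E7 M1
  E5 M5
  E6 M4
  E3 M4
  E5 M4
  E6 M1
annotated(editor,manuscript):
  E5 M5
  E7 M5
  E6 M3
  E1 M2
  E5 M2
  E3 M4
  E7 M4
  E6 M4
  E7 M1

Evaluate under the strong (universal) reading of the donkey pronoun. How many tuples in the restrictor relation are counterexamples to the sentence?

6

"it" takes "a manuscript" as antecedent — a donkey pronoun bound across the clause boundary.
Strong reading: for every (e,m) with received(e,m), annotated(e,m).
Restrictor pairs: (E1,M2) ✓  (E2,M5) ✗  (E3,M3) ✗  (E3,M4) ✓  (E4,M4) ✗  (E5,M2) ✓  (E5,M4) ✗  (E5,M5) ✓  (E6,M1) ✗  (E6,M3) ✓  (E6,M4) ✓  (E6,M5) ✗  (E7,M1) ✓  (E7,M5) ✓
Counterexamples (restrictor pairs failing the scope): 6.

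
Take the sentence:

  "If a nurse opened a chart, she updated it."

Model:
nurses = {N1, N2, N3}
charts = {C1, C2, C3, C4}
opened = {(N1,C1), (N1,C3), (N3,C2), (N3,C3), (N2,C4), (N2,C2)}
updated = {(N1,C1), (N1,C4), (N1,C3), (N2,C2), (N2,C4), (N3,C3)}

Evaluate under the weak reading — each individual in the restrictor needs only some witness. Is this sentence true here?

True

"it" takes "a chart" as antecedent — a donkey pronoun bound across the clause boundary.
Weak reading: every nurse n with some opened-chart has at least one opened-chart c such that updated(n,c).
Per nurse: N1:✓  N2:✓  N3:✓
Every nurse in the restrictor has a witness.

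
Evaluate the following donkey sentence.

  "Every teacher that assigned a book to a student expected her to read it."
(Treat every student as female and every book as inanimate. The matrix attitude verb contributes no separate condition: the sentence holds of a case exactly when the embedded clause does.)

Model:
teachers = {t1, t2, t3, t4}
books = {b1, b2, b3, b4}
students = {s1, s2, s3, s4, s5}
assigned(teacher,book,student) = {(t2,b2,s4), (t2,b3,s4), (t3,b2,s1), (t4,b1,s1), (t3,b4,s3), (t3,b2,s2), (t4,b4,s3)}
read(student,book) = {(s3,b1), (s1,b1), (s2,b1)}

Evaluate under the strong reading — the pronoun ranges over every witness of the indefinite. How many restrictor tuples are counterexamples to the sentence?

6

"her" takes "a student" as antecedent and "it" takes "a book"; both are donkey pronouns co-varying with the restrictor.
Strong reading: for every (t,b,s) with assigned(t,b,s), read(s,b).
Restrictor triples: (t2,b2,s4)→read(s4,b2) ✗  (t2,b3,s4)→read(s4,b3) ✗  (t3,b2,s1)→read(s1,b2) ✗  (t3,b2,s2)→read(s2,b2) ✗  (t3,b4,s3)→read(s3,b4) ✗  (t4,b1,s1)→read(s1,b1) ✓  (t4,b4,s3)→read(s3,b4) ✗
Counterexamples (restrictor triples failing the scope): 6.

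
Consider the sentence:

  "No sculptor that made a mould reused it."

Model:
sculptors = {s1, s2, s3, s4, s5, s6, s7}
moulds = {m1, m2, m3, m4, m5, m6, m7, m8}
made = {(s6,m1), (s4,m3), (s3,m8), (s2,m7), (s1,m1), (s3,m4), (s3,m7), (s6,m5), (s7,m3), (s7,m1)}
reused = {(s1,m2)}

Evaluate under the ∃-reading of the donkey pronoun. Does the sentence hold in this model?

"it" takes "a mould" as antecedent — a donkey pronoun bound across the clause boundary.
Truth condition: for no (s,m) with made(s,m) does reused(s,m) hold.
Restrictor pairs — does the scope hold? (s1,m1):fails  (s2,m7):fails  (s3,m4):fails  (s3,m7):fails  (s3,m8):fails  (s4,m3):fails  (s6,m1):fails  (s6,m5):fails  (s7,m1):fails  (s7,m3):fails
Scope holds for no restrictor pair, so the sentence is true.

True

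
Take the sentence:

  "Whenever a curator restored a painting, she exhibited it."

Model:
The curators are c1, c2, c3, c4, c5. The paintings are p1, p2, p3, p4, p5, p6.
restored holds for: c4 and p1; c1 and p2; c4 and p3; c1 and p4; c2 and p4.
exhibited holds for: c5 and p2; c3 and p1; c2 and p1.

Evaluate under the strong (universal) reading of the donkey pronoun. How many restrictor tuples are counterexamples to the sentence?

5

"it" takes "a painting" as antecedent — a donkey pronoun bound across the clause boundary.
Strong reading: for every (c,p) with restored(c,p), exhibited(c,p).
Restrictor pairs: (c1,p2) ✗  (c1,p4) ✗  (c2,p4) ✗  (c4,p1) ✗  (c4,p3) ✗
Counterexamples (restrictor pairs failing the scope): 5.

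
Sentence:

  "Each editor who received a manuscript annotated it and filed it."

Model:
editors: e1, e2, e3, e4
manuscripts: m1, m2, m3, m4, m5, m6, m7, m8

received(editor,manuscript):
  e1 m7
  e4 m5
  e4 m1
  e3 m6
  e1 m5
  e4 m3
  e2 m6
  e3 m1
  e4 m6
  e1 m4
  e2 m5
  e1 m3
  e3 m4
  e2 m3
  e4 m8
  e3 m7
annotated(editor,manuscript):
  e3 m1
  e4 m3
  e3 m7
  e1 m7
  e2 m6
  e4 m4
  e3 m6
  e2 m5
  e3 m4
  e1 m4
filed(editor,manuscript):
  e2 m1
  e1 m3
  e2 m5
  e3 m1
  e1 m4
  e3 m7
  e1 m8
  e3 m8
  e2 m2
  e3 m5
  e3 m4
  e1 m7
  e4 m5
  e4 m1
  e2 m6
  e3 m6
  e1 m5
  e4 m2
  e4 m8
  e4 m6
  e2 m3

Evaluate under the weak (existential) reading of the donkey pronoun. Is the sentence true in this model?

"it" takes "a manuscript" as antecedent — a donkey pronoun bound across the clause boundary.
Weak reading: every editor e with some received-manuscript has at least one received-manuscript m such that annotated(e,m) ∧ filed(e,m).
Per editor: e1:✓  e2:✓  e3:✓  e4:✗
e4 has no witness among its received-manuscripts.

False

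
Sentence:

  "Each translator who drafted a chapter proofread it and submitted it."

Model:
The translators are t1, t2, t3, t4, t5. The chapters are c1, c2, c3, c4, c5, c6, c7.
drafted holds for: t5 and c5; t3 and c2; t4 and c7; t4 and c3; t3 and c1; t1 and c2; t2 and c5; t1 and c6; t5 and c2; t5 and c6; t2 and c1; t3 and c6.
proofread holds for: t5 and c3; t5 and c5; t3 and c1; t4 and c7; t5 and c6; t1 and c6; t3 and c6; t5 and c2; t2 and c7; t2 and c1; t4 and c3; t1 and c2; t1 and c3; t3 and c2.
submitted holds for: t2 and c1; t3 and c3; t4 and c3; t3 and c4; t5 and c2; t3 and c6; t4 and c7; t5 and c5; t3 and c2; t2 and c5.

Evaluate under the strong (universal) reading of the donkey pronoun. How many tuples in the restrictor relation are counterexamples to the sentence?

5

"it" takes "a chapter" as antecedent — a donkey pronoun bound across the clause boundary.
Strong reading: for every (t,c) with drafted(t,c), proofread(t,c) ∧ submitted(t,c).
Restrictor pairs: (t1,c2) ✗  (t1,c6) ✗  (t2,c1) ✓  (t2,c5) ✗  (t3,c1) ✗  (t3,c2) ✓  (t3,c6) ✓  (t4,c3) ✓  (t4,c7) ✓  (t5,c2) ✓  (t5,c5) ✓  (t5,c6) ✗
Counterexamples (restrictor pairs failing the scope): 5.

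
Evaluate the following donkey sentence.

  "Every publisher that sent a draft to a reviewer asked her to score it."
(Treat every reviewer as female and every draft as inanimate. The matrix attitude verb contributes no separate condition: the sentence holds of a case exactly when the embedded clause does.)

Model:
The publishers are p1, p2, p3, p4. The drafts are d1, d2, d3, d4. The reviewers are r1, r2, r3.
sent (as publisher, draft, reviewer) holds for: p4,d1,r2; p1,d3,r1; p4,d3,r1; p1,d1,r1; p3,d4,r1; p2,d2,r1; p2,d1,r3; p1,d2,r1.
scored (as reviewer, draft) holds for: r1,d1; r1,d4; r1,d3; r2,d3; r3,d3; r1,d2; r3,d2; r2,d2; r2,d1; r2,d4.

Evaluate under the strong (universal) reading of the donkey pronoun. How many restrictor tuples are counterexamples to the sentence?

"her" takes "a reviewer" as antecedent and "it" takes "a draft"; both are donkey pronouns co-varying with the restrictor.
Strong reading: for every (p,d,r) with sent(p,d,r), scored(r,d).
Restrictor triples: (p1,d1,r1)→scored(r1,d1) ✓  (p1,d2,r1)→scored(r1,d2) ✓  (p1,d3,r1)→scored(r1,d3) ✓  (p2,d1,r3)→scored(r3,d1) ✗  (p2,d2,r1)→scored(r1,d2) ✓  (p3,d4,r1)→scored(r1,d4) ✓  (p4,d1,r2)→scored(r2,d1) ✓  (p4,d3,r1)→scored(r1,d3) ✓
Counterexamples (restrictor triples failing the scope): 1.

1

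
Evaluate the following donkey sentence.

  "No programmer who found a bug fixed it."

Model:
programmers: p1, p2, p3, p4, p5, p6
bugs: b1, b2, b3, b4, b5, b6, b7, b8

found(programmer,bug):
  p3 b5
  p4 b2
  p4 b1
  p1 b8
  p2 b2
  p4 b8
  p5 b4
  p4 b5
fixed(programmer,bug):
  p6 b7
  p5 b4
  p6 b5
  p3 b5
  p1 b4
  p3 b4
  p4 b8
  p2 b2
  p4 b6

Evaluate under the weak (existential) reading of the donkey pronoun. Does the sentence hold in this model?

False

"it" takes "a bug" as antecedent — a donkey pronoun bound across the clause boundary.
Truth condition: for no (p,b) with found(p,b) does fixed(p,b) hold.
Restrictor pairs — does the scope hold? (p1,b8):fails  (p2,b2):holds  (p3,b5):holds  (p4,b1):fails  (p4,b2):fails  (p4,b5):fails  (p4,b8):holds  (p5,b4):holds
Scope holds for 4 pair(s), so the sentence is false.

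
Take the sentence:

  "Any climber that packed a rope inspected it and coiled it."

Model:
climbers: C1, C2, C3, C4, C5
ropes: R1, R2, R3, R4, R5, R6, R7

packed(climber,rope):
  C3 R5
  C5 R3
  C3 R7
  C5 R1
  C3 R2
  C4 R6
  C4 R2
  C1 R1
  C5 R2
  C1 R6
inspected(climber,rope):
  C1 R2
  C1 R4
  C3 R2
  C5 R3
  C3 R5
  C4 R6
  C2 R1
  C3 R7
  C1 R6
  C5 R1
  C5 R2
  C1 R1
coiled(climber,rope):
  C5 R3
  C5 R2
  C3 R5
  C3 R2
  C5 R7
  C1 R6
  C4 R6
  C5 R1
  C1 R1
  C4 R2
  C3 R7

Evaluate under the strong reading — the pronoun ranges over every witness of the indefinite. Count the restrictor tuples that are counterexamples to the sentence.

"it" takes "a rope" as antecedent — a donkey pronoun bound across the clause boundary.
Strong reading: for every (c,r) with packed(c,r), inspected(c,r) ∧ coiled(c,r).
Restrictor pairs: (C1,R1) ✓  (C1,R6) ✓  (C3,R2) ✓  (C3,R5) ✓  (C3,R7) ✓  (C4,R2) ✗  (C4,R6) ✓  (C5,R1) ✓  (C5,R2) ✓  (C5,R3) ✓
Counterexamples (restrictor pairs failing the scope): 1.

1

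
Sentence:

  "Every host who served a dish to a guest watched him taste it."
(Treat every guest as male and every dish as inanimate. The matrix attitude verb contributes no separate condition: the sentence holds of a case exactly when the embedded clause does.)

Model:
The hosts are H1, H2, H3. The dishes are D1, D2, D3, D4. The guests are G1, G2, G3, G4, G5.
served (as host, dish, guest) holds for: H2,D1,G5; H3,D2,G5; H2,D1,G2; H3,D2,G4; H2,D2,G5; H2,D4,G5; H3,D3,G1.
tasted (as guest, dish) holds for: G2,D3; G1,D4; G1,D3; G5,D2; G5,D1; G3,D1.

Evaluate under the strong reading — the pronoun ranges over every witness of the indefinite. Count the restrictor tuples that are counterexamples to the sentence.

3

"him" takes "a guest" as antecedent and "it" takes "a dish"; both are donkey pronouns co-varying with the restrictor.
Strong reading: for every (h,d,g) with served(h,d,g), tasted(g,d).
Restrictor triples: (H2,D1,G2)→tasted(G2,D1) ✗  (H2,D1,G5)→tasted(G5,D1) ✓  (H2,D2,G5)→tasted(G5,D2) ✓  (H2,D4,G5)→tasted(G5,D4) ✗  (H3,D2,G4)→tasted(G4,D2) ✗  (H3,D2,G5)→tasted(G5,D2) ✓  (H3,D3,G1)→tasted(G1,D3) ✓
Counterexamples (restrictor triples failing the scope): 3.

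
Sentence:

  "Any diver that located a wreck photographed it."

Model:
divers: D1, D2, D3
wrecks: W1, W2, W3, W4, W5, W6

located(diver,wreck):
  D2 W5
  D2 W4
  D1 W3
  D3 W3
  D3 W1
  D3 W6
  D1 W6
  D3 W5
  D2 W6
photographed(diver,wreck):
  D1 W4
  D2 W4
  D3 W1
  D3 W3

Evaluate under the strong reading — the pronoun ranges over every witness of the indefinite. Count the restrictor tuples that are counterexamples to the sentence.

"it" takes "a wreck" as antecedent — a donkey pronoun bound across the clause boundary.
Strong reading: for every (d,w) with located(d,w), photographed(d,w).
Restrictor pairs: (D1,W3) ✗  (D1,W6) ✗  (D2,W4) ✓  (D2,W5) ✗  (D2,W6) ✗  (D3,W1) ✓  (D3,W3) ✓  (D3,W5) ✗  (D3,W6) ✗
Counterexamples (restrictor pairs failing the scope): 6.

6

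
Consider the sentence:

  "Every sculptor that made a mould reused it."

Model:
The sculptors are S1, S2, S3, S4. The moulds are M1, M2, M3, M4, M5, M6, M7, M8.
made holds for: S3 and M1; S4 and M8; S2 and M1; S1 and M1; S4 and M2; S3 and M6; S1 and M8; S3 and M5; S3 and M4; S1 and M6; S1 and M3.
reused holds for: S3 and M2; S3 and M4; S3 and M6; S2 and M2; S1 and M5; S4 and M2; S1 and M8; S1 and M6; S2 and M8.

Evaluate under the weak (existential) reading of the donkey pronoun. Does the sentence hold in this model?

"it" takes "a mould" as antecedent — a donkey pronoun bound across the clause boundary.
Weak reading: every sculptor s with some made-mould has at least one made-mould m such that reused(s,m).
Per sculptor: S1:✓  S2:✗  S3:✓  S4:✓
S2 has no witness among its made-moulds.

False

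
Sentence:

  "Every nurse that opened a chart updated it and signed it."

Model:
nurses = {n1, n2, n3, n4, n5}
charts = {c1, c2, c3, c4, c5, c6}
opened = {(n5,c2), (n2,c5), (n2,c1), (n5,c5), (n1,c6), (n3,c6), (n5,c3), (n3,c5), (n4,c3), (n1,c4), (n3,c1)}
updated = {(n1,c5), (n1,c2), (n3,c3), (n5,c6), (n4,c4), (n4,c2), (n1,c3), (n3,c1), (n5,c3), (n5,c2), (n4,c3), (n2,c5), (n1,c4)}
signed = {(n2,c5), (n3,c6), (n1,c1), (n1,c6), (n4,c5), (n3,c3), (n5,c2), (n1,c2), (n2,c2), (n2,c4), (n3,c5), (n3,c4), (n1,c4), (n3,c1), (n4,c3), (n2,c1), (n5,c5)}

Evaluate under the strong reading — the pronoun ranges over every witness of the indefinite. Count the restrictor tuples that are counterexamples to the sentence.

"it" takes "a chart" as antecedent — a donkey pronoun bound across the clause boundary.
Strong reading: for every (n,c) with opened(n,c), updated(n,c) ∧ signed(n,c).
Restrictor pairs: (n1,c4) ✓  (n1,c6) ✗  (n2,c1) ✗  (n2,c5) ✓  (n3,c1) ✓  (n3,c5) ✗  (n3,c6) ✗  (n4,c3) ✓  (n5,c2) ✓  (n5,c3) ✗  (n5,c5) ✗
Counterexamples (restrictor pairs failing the scope): 6.

6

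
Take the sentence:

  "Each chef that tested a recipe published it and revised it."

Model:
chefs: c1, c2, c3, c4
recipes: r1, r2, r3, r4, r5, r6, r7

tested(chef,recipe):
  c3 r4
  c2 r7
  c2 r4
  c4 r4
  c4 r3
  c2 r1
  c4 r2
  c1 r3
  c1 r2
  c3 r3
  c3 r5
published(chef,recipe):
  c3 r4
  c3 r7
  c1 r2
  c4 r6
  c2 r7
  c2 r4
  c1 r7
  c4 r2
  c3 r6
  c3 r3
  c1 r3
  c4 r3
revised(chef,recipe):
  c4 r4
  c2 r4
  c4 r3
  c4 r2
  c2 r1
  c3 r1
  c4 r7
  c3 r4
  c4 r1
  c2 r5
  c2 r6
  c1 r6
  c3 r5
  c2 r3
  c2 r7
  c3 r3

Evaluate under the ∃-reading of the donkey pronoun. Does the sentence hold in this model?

False

"it" takes "a recipe" as antecedent — a donkey pronoun bound across the clause boundary.
Weak reading: every chef c with some tested-recipe has at least one tested-recipe r such that published(c,r) ∧ revised(c,r).
Per chef: c1:✗  c2:✓  c3:✓  c4:✓
c1 has no witness among its tested-recipes.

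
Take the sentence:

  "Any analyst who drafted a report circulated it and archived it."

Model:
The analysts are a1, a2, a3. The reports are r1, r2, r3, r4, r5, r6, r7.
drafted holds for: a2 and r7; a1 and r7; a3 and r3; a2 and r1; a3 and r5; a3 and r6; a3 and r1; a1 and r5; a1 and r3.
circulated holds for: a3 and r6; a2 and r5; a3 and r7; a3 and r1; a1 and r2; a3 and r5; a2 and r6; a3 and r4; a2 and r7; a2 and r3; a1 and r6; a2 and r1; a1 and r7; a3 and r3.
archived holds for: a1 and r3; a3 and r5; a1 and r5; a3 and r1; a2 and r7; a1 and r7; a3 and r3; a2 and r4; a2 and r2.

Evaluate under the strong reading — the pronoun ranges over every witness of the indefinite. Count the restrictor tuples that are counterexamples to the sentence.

4

"it" takes "a report" as antecedent — a donkey pronoun bound across the clause boundary.
Strong reading: for every (a,r) with drafted(a,r), circulated(a,r) ∧ archived(a,r).
Restrictor pairs: (a1,r3) ✗  (a1,r5) ✗  (a1,r7) ✓  (a2,r1) ✗  (a2,r7) ✓  (a3,r1) ✓  (a3,r3) ✓  (a3,r5) ✓  (a3,r6) ✗
Counterexamples (restrictor pairs failing the scope): 4.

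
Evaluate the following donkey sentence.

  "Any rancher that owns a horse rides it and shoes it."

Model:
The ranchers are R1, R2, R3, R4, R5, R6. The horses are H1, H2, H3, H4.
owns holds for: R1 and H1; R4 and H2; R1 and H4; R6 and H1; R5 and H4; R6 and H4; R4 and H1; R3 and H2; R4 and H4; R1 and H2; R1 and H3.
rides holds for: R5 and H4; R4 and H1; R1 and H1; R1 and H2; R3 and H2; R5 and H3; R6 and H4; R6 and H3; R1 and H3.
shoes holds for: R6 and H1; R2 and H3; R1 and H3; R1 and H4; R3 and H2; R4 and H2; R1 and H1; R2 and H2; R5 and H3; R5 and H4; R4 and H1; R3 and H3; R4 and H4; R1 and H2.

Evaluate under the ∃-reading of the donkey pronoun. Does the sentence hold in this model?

False

"it" takes "a horse" as antecedent — a donkey pronoun bound across the clause boundary.
Weak reading: every rancher r with some owns-horse has at least one owns-horse h such that rides(r,h) ∧ shoes(r,h).
Per rancher: R1:✓  R3:✓  R4:✓  R5:✓  R6:✗
R6 has no witness among its owns-horses.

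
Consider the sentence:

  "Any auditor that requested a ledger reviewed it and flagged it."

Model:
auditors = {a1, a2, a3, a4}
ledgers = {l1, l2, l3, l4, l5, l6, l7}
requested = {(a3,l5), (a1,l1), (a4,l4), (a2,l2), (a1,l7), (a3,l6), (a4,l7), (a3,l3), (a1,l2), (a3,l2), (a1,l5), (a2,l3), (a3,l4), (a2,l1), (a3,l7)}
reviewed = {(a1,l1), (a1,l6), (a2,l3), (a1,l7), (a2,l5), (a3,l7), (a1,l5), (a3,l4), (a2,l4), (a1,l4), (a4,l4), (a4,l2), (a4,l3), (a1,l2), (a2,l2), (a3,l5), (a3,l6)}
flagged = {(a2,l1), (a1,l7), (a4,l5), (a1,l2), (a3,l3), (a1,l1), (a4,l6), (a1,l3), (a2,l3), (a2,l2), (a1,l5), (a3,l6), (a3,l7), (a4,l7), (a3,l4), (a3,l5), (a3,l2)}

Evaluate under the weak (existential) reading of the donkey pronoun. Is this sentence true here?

"it" takes "a ledger" as antecedent — a donkey pronoun bound across the clause boundary.
Weak reading: every auditor a with some requested-ledger has at least one requested-ledger l such that reviewed(a,l) ∧ flagged(a,l).
Per auditor: a1:✓  a2:✓  a3:✓  a4:✗
a4 has no witness among its requested-ledgers.

False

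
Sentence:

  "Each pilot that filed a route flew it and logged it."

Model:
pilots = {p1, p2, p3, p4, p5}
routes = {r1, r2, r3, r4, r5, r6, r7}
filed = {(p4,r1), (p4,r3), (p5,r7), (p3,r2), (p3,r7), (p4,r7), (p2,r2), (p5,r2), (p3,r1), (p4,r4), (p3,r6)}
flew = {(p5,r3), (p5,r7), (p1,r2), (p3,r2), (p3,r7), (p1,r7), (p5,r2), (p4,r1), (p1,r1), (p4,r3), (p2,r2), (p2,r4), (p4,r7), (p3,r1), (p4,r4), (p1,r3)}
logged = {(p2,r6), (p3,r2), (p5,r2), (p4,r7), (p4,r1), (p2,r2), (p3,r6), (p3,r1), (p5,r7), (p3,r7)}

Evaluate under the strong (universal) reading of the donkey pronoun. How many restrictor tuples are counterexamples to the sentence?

3

"it" takes "a route" as antecedent — a donkey pronoun bound across the clause boundary.
Strong reading: for every (p,r) with filed(p,r), flew(p,r) ∧ logged(p,r).
Restrictor pairs: (p2,r2) ✓  (p3,r1) ✓  (p3,r2) ✓  (p3,r6) ✗  (p3,r7) ✓  (p4,r1) ✓  (p4,r3) ✗  (p4,r4) ✗  (p4,r7) ✓  (p5,r2) ✓  (p5,r7) ✓
Counterexamples (restrictor pairs failing the scope): 3.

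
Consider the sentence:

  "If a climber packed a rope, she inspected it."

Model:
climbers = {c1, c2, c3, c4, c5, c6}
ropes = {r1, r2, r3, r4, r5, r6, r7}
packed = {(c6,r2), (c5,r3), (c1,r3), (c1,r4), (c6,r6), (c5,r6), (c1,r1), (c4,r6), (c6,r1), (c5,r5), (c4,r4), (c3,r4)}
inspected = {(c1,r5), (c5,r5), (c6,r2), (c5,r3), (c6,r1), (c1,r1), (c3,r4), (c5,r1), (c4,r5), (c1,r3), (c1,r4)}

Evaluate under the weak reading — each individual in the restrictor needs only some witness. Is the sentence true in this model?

False

"it" takes "a rope" as antecedent — a donkey pronoun bound across the clause boundary.
Weak reading: every climber c with some packed-rope has at least one packed-rope r such that inspected(c,r).
Per climber: c1:✓  c3:✓  c4:✗  c5:✓  c6:✓
c4 has no witness among its packed-ropes.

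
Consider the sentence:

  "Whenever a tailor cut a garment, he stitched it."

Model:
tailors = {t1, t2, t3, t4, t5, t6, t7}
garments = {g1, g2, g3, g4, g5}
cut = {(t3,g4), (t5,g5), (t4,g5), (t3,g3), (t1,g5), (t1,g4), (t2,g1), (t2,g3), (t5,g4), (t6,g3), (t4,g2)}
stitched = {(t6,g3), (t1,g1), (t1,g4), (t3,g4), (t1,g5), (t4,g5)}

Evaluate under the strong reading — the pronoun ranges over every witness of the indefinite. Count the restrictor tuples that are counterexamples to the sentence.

6

"it" takes "a garment" as antecedent — a donkey pronoun bound across the clause boundary.
Strong reading: for every (t,g) with cut(t,g), stitched(t,g).
Restrictor pairs: (t1,g4) ✓  (t1,g5) ✓  (t2,g1) ✗  (t2,g3) ✗  (t3,g3) ✗  (t3,g4) ✓  (t4,g2) ✗  (t4,g5) ✓  (t5,g4) ✗  (t5,g5) ✗  (t6,g3) ✓
Counterexamples (restrictor pairs failing the scope): 6.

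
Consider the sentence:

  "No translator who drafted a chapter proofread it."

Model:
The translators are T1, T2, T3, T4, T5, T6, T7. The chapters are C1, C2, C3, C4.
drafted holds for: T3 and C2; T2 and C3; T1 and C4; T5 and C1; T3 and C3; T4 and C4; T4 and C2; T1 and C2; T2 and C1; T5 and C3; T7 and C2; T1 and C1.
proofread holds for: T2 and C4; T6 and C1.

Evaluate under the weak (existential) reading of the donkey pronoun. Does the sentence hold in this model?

"it" takes "a chapter" as antecedent — a donkey pronoun bound across the clause boundary.
Truth condition: for no (t,c) with drafted(t,c) does proofread(t,c) hold.
Restrictor pairs — does the scope hold? (T1,C1):fails  (T1,C2):fails  (T1,C4):fails  (T2,C1):fails  (T2,C3):fails  (T3,C2):fails  (T3,C3):fails  (T4,C2):fails  (T4,C4):fails  (T5,C1):fails  (T5,C3):fails  (T7,C2):fails
Scope holds for no restrictor pair, so the sentence is true.

True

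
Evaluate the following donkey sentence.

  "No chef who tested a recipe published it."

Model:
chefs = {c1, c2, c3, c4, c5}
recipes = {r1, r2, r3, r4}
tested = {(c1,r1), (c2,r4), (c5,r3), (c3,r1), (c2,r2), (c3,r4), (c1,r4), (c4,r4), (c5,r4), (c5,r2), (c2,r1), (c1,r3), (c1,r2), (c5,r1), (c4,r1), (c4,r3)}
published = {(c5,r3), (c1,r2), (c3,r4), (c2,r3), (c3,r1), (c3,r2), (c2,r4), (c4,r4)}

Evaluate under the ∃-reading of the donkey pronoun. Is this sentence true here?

"it" takes "a recipe" as antecedent — a donkey pronoun bound across the clause boundary.
Truth condition: for no (c,r) with tested(c,r) does published(c,r) hold.
Restrictor pairs — does the scope hold? (c1,r1):fails  (c1,r2):holds  (c1,r3):fails  (c1,r4):fails  (c2,r1):fails  (c2,r2):fails  (c2,r4):holds  (c3,r1):holds  (c3,r4):holds  (c4,r1):fails  (c4,r3):fails  (c4,r4):holds  (c5,r1):fails  (c5,r2):fails  (c5,r3):holds  (c5,r4):fails
Scope holds for 6 pair(s), so the sentence is false.

False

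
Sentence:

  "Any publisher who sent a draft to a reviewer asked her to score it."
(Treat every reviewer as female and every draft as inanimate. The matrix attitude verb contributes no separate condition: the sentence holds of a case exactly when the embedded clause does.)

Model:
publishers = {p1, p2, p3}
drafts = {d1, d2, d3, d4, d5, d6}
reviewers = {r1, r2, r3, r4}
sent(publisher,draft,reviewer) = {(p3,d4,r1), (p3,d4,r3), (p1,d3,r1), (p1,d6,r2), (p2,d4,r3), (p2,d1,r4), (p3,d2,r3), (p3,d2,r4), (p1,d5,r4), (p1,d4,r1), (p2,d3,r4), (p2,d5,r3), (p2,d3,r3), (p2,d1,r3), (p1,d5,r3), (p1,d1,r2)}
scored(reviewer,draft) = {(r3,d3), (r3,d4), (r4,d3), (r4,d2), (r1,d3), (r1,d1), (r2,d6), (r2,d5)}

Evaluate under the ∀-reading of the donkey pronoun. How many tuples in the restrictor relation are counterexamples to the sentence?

"her" takes "a reviewer" as antecedent and "it" takes "a draft"; both are donkey pronouns co-varying with the restrictor.
Strong reading: for every (p,d,r) with sent(p,d,r), scored(r,d).
Restrictor triples: (p1,d1,r2)→scored(r2,d1) ✗  (p1,d3,r1)→scored(r1,d3) ✓  (p1,d4,r1)→scored(r1,d4) ✗  (p1,d5,r3)→scored(r3,d5) ✗  (p1,d5,r4)→scored(r4,d5) ✗  (p1,d6,r2)→scored(r2,d6) ✓  (p2,d1,r3)→scored(r3,d1) ✗  (p2,d1,r4)→scored(r4,d1) ✗  (p2,d3,r3)→scored(r3,d3) ✓  (p2,d3,r4)→scored(r4,d3) ✓  (p2,d4,r3)→scored(r3,d4) ✓  (p2,d5,r3)→scored(r3,d5) ✗  (p3,d2,r3)→scored(r3,d2) ✗  (p3,d2,r4)→scored(r4,d2) ✓  (p3,d4,r1)→scored(r1,d4) ✗  (p3,d4,r3)→scored(r3,d4) ✓
Counterexamples (restrictor triples failing the scope): 9.

9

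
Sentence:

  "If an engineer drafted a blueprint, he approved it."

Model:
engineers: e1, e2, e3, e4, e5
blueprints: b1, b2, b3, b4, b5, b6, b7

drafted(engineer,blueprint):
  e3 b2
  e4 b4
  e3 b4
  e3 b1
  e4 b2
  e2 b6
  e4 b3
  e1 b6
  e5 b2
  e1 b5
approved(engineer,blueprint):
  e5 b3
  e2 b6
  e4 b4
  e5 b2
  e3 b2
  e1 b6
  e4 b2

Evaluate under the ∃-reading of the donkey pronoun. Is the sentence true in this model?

True

"it" takes "a blueprint" as antecedent — a donkey pronoun bound across the clause boundary.
Weak reading: every engineer e with some drafted-blueprint has at least one drafted-blueprint b such that approved(e,b).
Per engineer: e1:✓  e2:✓  e3:✓  e4:✓  e5:✓
Every engineer in the restrictor has a witness.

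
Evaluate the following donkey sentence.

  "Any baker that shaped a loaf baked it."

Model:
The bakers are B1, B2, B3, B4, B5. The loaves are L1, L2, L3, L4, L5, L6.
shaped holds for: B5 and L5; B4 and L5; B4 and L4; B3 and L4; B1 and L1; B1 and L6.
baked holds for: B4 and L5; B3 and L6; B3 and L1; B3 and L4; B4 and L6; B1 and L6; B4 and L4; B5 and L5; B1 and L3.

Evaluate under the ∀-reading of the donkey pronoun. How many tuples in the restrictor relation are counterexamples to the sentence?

"it" takes "a loaf" as antecedent — a donkey pronoun bound across the clause boundary.
Strong reading: for every (b,l) with shaped(b,l), baked(b,l).
Restrictor pairs: (B1,L1) ✗  (B1,L6) ✓  (B3,L4) ✓  (B4,L4) ✓  (B4,L5) ✓  (B5,L5) ✓
Counterexamples (restrictor pairs failing the scope): 1.

1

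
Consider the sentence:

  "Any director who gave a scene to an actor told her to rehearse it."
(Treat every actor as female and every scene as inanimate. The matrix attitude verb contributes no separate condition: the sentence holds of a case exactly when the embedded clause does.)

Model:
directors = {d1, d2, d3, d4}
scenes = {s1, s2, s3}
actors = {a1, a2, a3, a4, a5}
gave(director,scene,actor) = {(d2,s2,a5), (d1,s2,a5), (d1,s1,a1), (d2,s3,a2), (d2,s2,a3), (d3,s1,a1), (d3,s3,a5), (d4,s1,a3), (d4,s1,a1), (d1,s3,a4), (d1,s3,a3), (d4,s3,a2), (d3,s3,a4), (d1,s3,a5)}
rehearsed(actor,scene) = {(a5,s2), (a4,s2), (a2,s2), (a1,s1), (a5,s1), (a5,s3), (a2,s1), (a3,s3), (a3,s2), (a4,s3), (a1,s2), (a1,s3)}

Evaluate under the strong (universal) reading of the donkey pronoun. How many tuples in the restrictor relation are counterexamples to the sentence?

3

"her" takes "an actor" as antecedent and "it" takes "a scene"; both are donkey pronouns co-varying with the restrictor.
Strong reading: for every (d,s,a) with gave(d,s,a), rehearsed(a,s).
Restrictor triples: (d1,s1,a1)→rehearsed(a1,s1) ✓  (d1,s2,a5)→rehearsed(a5,s2) ✓  (d1,s3,a3)→rehearsed(a3,s3) ✓  (d1,s3,a4)→rehearsed(a4,s3) ✓  (d1,s3,a5)→rehearsed(a5,s3) ✓  (d2,s2,a3)→rehearsed(a3,s2) ✓  (d2,s2,a5)→rehearsed(a5,s2) ✓  (d2,s3,a2)→rehearsed(a2,s3) ✗  (d3,s1,a1)→rehearsed(a1,s1) ✓  (d3,s3,a4)→rehearsed(a4,s3) ✓  (d3,s3,a5)→rehearsed(a5,s3) ✓  (d4,s1,a1)→rehearsed(a1,s1) ✓  (d4,s1,a3)→rehearsed(a3,s1) ✗  (d4,s3,a2)→rehearsed(a2,s3) ✗
Counterexamples (restrictor triples failing the scope): 3.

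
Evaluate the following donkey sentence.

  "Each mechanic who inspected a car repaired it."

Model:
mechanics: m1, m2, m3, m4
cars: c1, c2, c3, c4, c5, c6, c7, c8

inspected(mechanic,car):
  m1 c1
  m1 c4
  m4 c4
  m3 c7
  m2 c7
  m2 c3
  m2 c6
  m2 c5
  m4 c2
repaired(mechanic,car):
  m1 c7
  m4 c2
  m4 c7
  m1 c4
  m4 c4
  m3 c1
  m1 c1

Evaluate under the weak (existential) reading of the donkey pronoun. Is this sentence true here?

"it" takes "a car" as antecedent — a donkey pronoun bound across the clause boundary.
Weak reading: every mechanic m with some inspected-car has at least one inspected-car c such that repaired(m,c).
Per mechanic: m1:✓  m2:✗  m3:✗  m4:✓
m2 has no witness among its inspected-cars.

False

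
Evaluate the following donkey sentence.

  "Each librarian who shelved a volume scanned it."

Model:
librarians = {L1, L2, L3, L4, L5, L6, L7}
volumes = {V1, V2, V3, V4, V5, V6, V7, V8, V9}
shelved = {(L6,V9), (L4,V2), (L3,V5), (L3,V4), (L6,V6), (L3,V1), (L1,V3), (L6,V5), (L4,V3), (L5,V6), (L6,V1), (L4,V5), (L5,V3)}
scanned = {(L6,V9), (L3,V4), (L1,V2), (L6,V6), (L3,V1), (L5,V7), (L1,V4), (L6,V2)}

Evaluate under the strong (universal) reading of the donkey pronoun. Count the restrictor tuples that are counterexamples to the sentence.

9

"it" takes "a volume" as antecedent — a donkey pronoun bound across the clause boundary.
Strong reading: for every (l,v) with shelved(l,v), scanned(l,v).
Restrictor pairs: (L1,V3) ✗  (L3,V1) ✓  (L3,V4) ✓  (L3,V5) ✗  (L4,V2) ✗  (L4,V3) ✗  (L4,V5) ✗  (L5,V3) ✗  (L5,V6) ✗  (L6,V1) ✗  (L6,V5) ✗  (L6,V6) ✓  (L6,V9) ✓
Counterexamples (restrictor pairs failing the scope): 9.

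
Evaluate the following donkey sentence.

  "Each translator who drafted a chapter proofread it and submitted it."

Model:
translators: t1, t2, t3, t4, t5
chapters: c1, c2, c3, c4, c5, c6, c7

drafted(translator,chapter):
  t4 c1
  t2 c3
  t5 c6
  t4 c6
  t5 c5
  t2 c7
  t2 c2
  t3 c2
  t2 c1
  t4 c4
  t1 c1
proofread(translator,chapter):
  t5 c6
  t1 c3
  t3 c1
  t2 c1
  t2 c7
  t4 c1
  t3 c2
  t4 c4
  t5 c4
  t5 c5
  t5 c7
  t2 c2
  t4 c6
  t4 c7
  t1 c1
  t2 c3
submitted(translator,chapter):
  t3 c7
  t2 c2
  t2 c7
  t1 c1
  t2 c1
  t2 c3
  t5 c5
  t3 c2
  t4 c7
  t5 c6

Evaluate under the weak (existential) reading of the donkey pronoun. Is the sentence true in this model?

False

"it" takes "a chapter" as antecedent — a donkey pronoun bound across the clause boundary.
Weak reading: every translator t with some drafted-chapter has at least one drafted-chapter c such that proofread(t,c) ∧ submitted(t,c).
Per translator: t1:✓  t2:✓  t3:✓  t4:✗  t5:✓
t4 has no witness among its drafted-chapters.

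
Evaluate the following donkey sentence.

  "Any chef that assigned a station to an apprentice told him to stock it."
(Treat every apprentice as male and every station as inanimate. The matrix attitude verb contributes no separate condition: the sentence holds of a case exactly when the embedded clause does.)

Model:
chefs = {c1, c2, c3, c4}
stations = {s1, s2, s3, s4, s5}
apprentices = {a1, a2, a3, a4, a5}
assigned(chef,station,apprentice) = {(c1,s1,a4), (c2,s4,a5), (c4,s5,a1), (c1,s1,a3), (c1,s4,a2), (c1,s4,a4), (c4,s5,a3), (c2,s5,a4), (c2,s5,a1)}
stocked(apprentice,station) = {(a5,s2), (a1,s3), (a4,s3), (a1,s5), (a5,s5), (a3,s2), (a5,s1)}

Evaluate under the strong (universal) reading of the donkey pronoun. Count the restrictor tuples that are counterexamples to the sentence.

7

"him" takes "an apprentice" as antecedent and "it" takes "a station"; both are donkey pronouns co-varying with the restrictor.
Strong reading: for every (c,s,a) with assigned(c,s,a), stocked(a,s).
Restrictor triples: (c1,s1,a3)→stocked(a3,s1) ✗  (c1,s1,a4)→stocked(a4,s1) ✗  (c1,s4,a2)→stocked(a2,s4) ✗  (c1,s4,a4)→stocked(a4,s4) ✗  (c2,s4,a5)→stocked(a5,s4) ✗  (c2,s5,a1)→stocked(a1,s5) ✓  (c2,s5,a4)→stocked(a4,s5) ✗  (c4,s5,a1)→stocked(a1,s5) ✓  (c4,s5,a3)→stocked(a3,s5) ✗
Counterexamples (restrictor triples failing the scope): 7.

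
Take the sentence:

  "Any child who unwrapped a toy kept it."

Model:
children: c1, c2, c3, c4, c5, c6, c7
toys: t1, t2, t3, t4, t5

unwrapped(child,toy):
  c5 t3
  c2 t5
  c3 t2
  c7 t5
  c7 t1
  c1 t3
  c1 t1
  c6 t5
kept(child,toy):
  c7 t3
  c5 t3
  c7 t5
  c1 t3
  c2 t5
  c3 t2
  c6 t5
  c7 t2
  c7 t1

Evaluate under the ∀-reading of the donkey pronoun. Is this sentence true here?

"it" takes "a toy" as antecedent — a donkey pronoun bound across the clause boundary.
Strong reading: for every (c,t) with unwrapped(c,t), kept(c,t).
Restrictor pairs: (c1,t1) ✗  (c1,t3) ✓  (c2,t5) ✓  (c3,t2) ✓  (c5,t3) ✓  (c6,t5) ✓  (c7,t1) ✓  (c7,t5) ✓
Counterexample: (c1,t1) is in unwrapped but fails the scope.

False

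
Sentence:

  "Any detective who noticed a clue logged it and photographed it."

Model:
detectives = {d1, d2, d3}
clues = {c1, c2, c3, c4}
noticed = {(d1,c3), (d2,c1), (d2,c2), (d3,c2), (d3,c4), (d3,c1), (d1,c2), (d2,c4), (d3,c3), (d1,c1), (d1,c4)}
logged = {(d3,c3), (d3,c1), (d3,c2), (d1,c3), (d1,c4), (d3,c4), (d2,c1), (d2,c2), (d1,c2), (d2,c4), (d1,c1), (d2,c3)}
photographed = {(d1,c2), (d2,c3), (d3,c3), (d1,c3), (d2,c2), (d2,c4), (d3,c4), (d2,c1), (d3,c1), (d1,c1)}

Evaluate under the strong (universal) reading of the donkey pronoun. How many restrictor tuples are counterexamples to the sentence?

"it" takes "a clue" as antecedent — a donkey pronoun bound across the clause boundary.
Strong reading: for every (d,c) with noticed(d,c), logged(d,c) ∧ photographed(d,c).
Restrictor pairs: (d1,c1) ✓  (d1,c2) ✓  (d1,c3) ✓  (d1,c4) ✗  (d2,c1) ✓  (d2,c2) ✓  (d2,c4) ✓  (d3,c1) ✓  (d3,c2) ✗  (d3,c3) ✓  (d3,c4) ✓
Counterexamples (restrictor pairs failing the scope): 2.

2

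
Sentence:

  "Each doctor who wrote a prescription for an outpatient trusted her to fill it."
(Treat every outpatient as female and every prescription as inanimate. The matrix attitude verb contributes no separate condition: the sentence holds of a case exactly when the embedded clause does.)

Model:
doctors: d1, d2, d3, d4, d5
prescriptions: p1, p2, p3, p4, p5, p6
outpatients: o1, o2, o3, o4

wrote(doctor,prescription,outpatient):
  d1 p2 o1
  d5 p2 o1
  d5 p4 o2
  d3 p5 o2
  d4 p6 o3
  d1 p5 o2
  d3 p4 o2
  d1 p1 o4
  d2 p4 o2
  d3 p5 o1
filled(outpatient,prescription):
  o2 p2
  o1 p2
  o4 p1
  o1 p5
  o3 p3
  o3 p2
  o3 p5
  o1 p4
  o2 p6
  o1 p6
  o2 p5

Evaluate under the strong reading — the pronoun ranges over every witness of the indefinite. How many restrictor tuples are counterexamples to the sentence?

4

"her" takes "an outpatient" as antecedent and "it" takes "a prescription"; both are donkey pronouns co-varying with the restrictor.
Strong reading: for every (d,p,o) with wrote(d,p,o), filled(o,p).
Restrictor triples: (d1,p1,o4)→filled(o4,p1) ✓  (d1,p2,o1)→filled(o1,p2) ✓  (d1,p5,o2)→filled(o2,p5) ✓  (d2,p4,o2)→filled(o2,p4) ✗  (d3,p4,o2)→filled(o2,p4) ✗  (d3,p5,o1)→filled(o1,p5) ✓  (d3,p5,o2)→filled(o2,p5) ✓  (d4,p6,o3)→filled(o3,p6) ✗  (d5,p2,o1)→filled(o1,p2) ✓  (d5,p4,o2)→filled(o2,p4) ✗
Counterexamples (restrictor triples failing the scope): 4.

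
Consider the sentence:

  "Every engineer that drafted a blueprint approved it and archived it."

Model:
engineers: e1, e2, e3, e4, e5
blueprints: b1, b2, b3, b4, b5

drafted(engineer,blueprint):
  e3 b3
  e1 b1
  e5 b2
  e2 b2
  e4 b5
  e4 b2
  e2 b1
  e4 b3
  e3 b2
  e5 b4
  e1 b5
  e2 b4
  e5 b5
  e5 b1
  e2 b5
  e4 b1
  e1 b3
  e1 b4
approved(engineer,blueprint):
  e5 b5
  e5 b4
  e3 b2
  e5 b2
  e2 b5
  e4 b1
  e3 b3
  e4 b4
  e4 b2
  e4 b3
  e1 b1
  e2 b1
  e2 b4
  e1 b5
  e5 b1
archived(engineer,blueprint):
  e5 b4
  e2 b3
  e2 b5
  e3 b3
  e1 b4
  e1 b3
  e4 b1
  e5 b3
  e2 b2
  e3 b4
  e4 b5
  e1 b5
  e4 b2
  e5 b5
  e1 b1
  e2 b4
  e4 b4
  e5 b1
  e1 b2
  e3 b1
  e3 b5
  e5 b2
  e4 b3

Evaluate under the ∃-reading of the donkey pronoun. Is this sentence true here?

True

"it" takes "a blueprint" as antecedent — a donkey pronoun bound across the clause boundary.
Weak reading: every engineer e with some drafted-blueprint has at least one drafted-blueprint b such that approved(e,b) ∧ archived(e,b).
Per engineer: e1:✓  e2:✓  e3:✓  e4:✓  e5:✓
Every engineer in the restrictor has a witness.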